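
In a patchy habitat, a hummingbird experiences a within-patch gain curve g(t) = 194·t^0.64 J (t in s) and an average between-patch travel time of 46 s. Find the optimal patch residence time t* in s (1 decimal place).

81.8 s

By the marginal value theorem, leave when the instantaneous gain rate g'(t) equals the habitat-wide average g(t)/(T + t).
g'(t) = 0.64·194·t^-0.36. Setting 0.64·194·t^-0.36 = 194·t^0.64/(46+t) gives 0.64(46+t) = t, so 0.36·t = 0.64×46.
t* = 0.64×46/0.36 = 81.78 s.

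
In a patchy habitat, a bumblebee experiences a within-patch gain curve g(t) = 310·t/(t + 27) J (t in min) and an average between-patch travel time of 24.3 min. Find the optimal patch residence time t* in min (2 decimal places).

25.61 min

Optimal t* satisfies g'(t*) = g(t*)/(T + t*).
g'(t) = 310·27/(t + 27)². Setting 310·27/(t+27)² = 310t/[(t+27)(24.3+t)] gives 27(24.3+t) = t(t+27), so t² = 27×24.3 = 656.1.
t* = √656.1 = 25.61 min.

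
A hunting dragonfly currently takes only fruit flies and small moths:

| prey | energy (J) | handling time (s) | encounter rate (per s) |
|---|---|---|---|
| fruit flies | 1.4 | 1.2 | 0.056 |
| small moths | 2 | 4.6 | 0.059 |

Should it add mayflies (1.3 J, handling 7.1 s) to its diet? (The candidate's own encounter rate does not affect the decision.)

Yes

Current rate: (0.056×1.4 + 0.059×2)/(1 + 0.056×1.2 + 0.059×4.6) = 0.1467 J/s.
mayflies: E/h = 1.3/7.1 = 0.1831 J/s.
0.1831 > 0.1467, so adding mayflies raises the average — include it.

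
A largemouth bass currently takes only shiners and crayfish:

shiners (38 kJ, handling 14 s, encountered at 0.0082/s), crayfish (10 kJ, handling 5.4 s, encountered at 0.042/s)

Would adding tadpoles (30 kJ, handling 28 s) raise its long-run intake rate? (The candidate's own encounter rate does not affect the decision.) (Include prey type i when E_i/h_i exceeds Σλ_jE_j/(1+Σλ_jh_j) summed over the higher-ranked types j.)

Yes

On shiners and crayfish alone, R = ΣλE/(1+Σλh) = 0.7316/1.342 = 0.5453 kJ/s.
Profitability of tadpoles: 30/28 = 1.071 kJ/s.
Since 1.071 > R, including tadpoles increases the long-run rate.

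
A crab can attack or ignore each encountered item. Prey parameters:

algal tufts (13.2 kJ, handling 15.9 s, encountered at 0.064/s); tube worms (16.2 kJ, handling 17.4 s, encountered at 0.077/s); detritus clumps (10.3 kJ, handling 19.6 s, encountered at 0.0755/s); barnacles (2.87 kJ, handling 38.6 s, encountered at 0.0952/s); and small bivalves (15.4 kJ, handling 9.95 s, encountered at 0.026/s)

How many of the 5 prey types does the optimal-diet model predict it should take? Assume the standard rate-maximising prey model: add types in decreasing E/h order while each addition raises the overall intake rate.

3

Profitabilities (E/h, kJ/s): small bivalves 1.55, tube worms 0.931, algal tufts 0.83, detritus clumps 0.526, barnacles 0.0744. Add prey in this order while the next type's profitability exceeds the intake rate on those already taken.
Rate on top 1: 0.3181. tube worms: 0.931 > 0.3181 → include.
Rate on top 2: 0.6341. algal tufts: 0.83 > 0.6341 → include.
Rate on top 3: 0.6893. detritus clumps: 0.526 < 0.6893 → exclude; stop.
Optimal diet: small bivalves, tube worms, algal tufts — 3 of 5 types.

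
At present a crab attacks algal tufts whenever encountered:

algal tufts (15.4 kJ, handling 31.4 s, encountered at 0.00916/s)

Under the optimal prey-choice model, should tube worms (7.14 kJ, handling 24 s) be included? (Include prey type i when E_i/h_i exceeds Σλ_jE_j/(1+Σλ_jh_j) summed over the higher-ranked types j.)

Yes

Current rate: (0.00916×15.4)/(1 + 0.00916×31.4) = 0.1096 kJ/s.
tube worms: E/h = 7.14/24 = 0.2975 kJ/s.
Since 0.2975 > R, including tube worms increases the long-run rate.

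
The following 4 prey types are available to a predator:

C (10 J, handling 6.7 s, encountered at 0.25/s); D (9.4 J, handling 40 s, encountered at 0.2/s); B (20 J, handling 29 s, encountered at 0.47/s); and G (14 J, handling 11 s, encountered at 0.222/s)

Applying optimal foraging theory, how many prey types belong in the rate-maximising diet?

Profitabilities (E/h, J/s): C 1.49, G 1.27, B 0.69, D 0.235. Add prey in this order while the next type's profitability exceeds the intake rate on those already taken.
Rate on top 1: 0.9346. G: 1.27 > 0.9346 → include.
Rate on top 2: 1.096. B: 0.69 < 1.096 → exclude; stop.
Optimal diet: C, G — 2 of 4 types.

2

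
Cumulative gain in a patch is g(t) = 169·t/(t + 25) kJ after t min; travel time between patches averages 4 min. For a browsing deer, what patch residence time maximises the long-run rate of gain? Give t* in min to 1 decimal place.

10.0 min

By the marginal value theorem, leave when the instantaneous gain rate g'(t) equals the habitat-wide average g(t)/(T + t).
g'(t) = 169·25/(t + 25)². Setting 169·25/(t+25)² = 169t/[(t+25)(4+t)] gives 25(4+t) = t(t+25), so t² = 25×4 = 100.
t* = √100 = 10 min.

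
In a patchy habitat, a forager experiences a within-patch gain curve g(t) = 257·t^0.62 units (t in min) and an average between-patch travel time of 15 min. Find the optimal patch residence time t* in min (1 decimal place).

24.5 min

By the marginal value theorem, leave when the instantaneous gain rate g'(t) equals the habitat-wide average g(t)/(T + t).
g'(t) = 0.62·257·t^-0.38. Setting 0.62·257·t^-0.38 = 257·t^0.62/(15+t) gives 0.62(15+t) = t, so 0.38·t = 0.62×15.
t* = 0.62×15/0.38 = 24.47 min.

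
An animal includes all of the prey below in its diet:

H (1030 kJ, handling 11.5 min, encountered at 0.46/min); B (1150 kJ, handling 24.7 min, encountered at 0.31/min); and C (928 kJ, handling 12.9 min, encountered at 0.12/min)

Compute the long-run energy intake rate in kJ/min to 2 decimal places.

60.77 kJ/min

R = Σλ_iE_i / (1 + Σλ_ih_i)
Numerator: 0.46×1030 + 0.31×1150 + 0.12×928 = 941.7
Denominator: 1 + 0.46×11.5 + 0.31×24.7 + 0.12×12.9 = 15.5
R = 941.7/15.5 = 60.77 kJ/min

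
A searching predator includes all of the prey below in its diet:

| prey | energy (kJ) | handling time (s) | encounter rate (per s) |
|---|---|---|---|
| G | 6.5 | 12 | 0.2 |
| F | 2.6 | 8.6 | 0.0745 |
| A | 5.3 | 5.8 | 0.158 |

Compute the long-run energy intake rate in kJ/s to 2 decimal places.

Energy encountered per unit search time: 0.2×6.5 + 0.0745×2.6 + 0.158×5.3 = 2.331 kJ/s.
Handling time per unit search time: 0.2×12 + 0.0745×8.6 + 0.158×5.8 = 3.957.
Rate = 2.331/(1 + 3.957) = 0.4703 kJ/s.

0.47 kJ/s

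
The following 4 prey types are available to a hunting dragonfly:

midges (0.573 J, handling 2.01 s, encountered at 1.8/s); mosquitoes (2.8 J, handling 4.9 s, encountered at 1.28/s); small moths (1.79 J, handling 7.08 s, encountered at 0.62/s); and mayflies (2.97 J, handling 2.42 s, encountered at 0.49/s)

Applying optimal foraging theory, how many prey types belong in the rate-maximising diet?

1

E/h in descending order: mayflies 1.23, mosquitoes 0.571, midges 0.285, small moths 0.253 J/s. The optimal diet is the largest prefix of this list for which every included type satisfies E_i/h_i > R on the types above it.
Rate on top 1: 0.6658. mosquitoes: 0.571 < 0.6658 → exclude; stop.
Optimal diet: mayflies — 1 of 4 types.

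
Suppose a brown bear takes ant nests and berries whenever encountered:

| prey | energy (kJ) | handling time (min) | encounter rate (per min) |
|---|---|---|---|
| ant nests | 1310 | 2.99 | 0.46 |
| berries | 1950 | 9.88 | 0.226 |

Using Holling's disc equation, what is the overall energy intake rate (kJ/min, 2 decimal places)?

226.40 kJ/min

R = Σλ_iE_i / (1 + Σλ_ih_i)
Numerator: 0.46×1310 + 0.226×1950 = 1043
Denominator: 1 + 0.46×2.99 + 0.226×9.88 = 4.608
R = 1043/4.608 = 226.4 kJ/min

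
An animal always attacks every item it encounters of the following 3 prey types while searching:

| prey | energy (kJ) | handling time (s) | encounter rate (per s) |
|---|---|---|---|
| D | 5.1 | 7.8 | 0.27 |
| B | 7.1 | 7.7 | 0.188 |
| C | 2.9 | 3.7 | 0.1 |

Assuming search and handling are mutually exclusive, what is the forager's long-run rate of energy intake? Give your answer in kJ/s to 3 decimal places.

R = Σλ_iE_i / (1 + Σλ_ih_i)
Numerator: 0.27×5.1 + 0.188×7.1 + 0.1×2.9 = 3.002
Denominator: 1 + 0.27×7.8 + 0.188×7.7 + 0.1×3.7 = 4.924
R = 3.002/4.924 = 0.6097 kJ/s

0.610 kJ/s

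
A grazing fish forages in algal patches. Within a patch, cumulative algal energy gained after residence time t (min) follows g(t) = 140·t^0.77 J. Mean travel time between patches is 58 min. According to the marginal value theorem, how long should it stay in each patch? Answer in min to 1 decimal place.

Maximise g(t)/(T+t): set derivative to zero → g'(t)(T+t) = g(t).
g'(t) = 0.77·140·t^-0.23. Setting 0.77·140·t^-0.23 = 140·t^0.77/(58+t) gives 0.77(58+t) = t, so 0.23·t = 0.77×58.
t* = 0.77×58/0.23 = 194.2 min.

194.2 min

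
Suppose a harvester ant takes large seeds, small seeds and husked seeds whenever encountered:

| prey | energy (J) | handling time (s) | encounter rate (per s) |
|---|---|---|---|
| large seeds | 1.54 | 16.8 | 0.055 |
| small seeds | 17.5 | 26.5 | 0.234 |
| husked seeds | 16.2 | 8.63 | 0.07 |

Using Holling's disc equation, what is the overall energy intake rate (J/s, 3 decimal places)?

Energy encountered per unit search time: 0.055×1.54 + 0.234×17.5 + 0.07×16.2 = 5.314 J/s.
Handling time per unit search time: 0.055×16.8 + 0.234×26.5 + 0.07×8.63 = 7.729.
Rate = 5.314/(1 + 7.729) = 0.6087 J/s.

0.609 J/s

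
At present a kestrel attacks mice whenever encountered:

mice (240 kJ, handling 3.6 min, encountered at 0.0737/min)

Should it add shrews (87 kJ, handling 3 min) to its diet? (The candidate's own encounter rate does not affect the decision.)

Intake rate on the current diet: R = (0.0737×240) / (1 + 0.0737×3.6) = 17.69/1.265 = 13.98 kJ/min.
Profitability of shrews: 87/3 = 29 kJ/min.
29 > 13.98, so adding shrews raises the average — include it.

Yes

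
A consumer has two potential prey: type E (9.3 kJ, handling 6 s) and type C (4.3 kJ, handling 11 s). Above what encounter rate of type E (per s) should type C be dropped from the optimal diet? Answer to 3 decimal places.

At the threshold, the rate on type E alone equals the profitability of type C: λ·9.3/(1 + λ·6) = 4.3/11 = 0.3909.
Rearranging, λ(9.3 − 0.3909×6) = 0.3909, so λ = 0.3909/6.955 = 0.05621 per s.

0.056 per s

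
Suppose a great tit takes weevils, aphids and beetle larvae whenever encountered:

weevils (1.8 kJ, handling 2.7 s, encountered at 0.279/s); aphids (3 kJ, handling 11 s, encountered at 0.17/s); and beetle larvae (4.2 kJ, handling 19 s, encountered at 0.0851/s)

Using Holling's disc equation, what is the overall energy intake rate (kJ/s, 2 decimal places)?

0.26 kJ/s

Energy encountered per unit search time: 0.279×1.8 + 0.17×3 + 0.0851×4.2 = 1.37 kJ/s.
Handling time per unit search time: 0.279×2.7 + 0.17×11 + 0.0851×19 = 4.24.
Rate = 1.37/(1 + 4.24) = 0.2614 kJ/s.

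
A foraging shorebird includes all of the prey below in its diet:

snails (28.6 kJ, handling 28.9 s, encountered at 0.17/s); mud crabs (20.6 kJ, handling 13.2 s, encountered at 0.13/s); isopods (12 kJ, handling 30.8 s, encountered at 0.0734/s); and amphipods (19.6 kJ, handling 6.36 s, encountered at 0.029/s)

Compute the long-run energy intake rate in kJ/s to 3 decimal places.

0.892 kJ/s

R = (0.17×28.6 + 0.13×20.6 + 0.0734×12 + 0.029×19.6) / (1 + 0.17×28.9 + 0.13×13.2 + 0.0734×30.8 + 0.029×6.36) = 8.989/10.07 = 0.8923 kJ/s.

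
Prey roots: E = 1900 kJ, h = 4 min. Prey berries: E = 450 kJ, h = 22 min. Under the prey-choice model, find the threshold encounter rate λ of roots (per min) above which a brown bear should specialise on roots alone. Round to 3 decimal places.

The zero-one rule: include berries iff E₂/h₂ > λE₁/(1+λh₁). Equality gives the switch point.
λE₁h₂ = E₂ + λE₂h₁ ⇒ λ = E₂/(E₁h₂ − E₂h₁) = 450/(4.18e+04 − 1800) = 0.01125 per min.

0.011 per min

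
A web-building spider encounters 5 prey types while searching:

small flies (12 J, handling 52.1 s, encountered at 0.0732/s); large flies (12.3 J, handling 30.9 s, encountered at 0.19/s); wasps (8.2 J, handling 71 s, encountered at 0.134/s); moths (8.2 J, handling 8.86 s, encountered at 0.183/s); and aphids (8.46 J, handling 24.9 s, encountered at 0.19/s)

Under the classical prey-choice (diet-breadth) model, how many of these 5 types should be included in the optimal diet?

Profitabilities (E/h, J/s): moths 0.926, large flies 0.398, aphids 0.34, small flies 0.23, wasps 0.115. Add prey in this order while the next type's profitability exceeds the intake rate on those already taken.
Rate on top 1: 0.5724. large flies: 0.398 < 0.5724 → exclude; stop.
Optimal diet: moths — 1 of 5 types.

1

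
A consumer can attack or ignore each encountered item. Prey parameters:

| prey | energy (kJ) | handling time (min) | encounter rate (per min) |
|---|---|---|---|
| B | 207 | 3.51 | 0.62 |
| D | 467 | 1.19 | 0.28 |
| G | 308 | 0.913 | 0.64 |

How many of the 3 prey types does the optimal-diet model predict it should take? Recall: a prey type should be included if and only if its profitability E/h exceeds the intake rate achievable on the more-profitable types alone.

2

E/h in descending order: D 392, G 337, B 59 kJ/min. The optimal diet is the largest prefix of this list for which every included type satisfies E_i/h_i > R on the types above it.
Rate on top 1: 98.08. G: 337 > 98.08 → include.
Rate on top 2: 171. B: 59 < 171 → exclude; stop.
Optimal diet: D, G — 2 of 3 types.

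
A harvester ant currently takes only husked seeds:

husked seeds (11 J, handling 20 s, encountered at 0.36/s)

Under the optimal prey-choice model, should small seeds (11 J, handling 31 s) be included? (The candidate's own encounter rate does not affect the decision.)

No

Current rate: (0.36×11)/(1 + 0.36×20) = 0.4829 J/s.
small seeds: E/h = 11/31 = 0.3548 J/s.
Since 0.3548 < R, time spent handling small seeds is better spent searching.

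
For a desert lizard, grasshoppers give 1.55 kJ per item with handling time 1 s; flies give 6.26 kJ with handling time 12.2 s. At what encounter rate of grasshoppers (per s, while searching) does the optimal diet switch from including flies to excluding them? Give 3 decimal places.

The zero-one rule: include flies iff E₂/h₂ > λE₁/(1+λh₁). Equality gives the switch point.
λE₁h₂ = E₂ + λE₂h₁ ⇒ λ = E₂/(E₁h₂ − E₂h₁) = 6.26/(18.91 − 6.26) = 0.4949 per s.

0.495 per s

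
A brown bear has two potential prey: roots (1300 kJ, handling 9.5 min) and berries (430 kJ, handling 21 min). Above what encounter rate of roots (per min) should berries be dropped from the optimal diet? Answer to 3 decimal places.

0.019 per min

The zero-one rule: include berries iff E₂/h₂ > λE₁/(1+λh₁). Equality gives the switch point.
λE₁h₂ = E₂ + λE₂h₁ ⇒ λ = E₂/(E₁h₂ − E₂h₁) = 430/(2.73e+04 − 4085) = 0.01852 per min.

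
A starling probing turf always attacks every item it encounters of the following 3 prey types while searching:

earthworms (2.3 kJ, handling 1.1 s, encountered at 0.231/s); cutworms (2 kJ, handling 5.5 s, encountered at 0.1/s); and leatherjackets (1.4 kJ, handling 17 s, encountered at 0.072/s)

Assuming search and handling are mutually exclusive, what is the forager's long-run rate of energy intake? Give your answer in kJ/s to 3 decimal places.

0.275 kJ/s

Energy encountered per unit search time: 0.231×2.3 + 0.1×2 + 0.072×1.4 = 0.8321 kJ/s.
Handling time per unit search time: 0.231×1.1 + 0.1×5.5 + 0.072×17 = 2.028.
Rate = 0.8321/(1 + 2.028) = 0.2748 kJ/s.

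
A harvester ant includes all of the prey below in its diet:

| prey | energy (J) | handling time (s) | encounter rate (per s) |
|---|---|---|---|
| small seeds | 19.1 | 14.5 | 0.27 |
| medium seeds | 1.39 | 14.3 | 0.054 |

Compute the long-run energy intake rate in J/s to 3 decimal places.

0.920 J/s

R = Σλ_iE_i / (1 + Σλ_ih_i)
Numerator: 0.27×19.1 + 0.054×1.39 = 5.232
Denominator: 1 + 0.27×14.5 + 0.054×14.3 = 5.687
R = 5.232/5.687 = 0.92 J/s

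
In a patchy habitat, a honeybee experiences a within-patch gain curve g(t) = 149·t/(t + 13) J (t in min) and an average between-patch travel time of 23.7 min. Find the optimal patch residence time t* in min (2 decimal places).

17.55 min

By the marginal value theorem, leave when the instantaneous gain rate g'(t) equals the habitat-wide average g(t)/(T + t).
g'(t) = 149·13/(t + 13)². Setting 149·13/(t+13)² = 149t/[(t+13)(23.7+t)] gives 13(23.7+t) = t(t+13), so t² = 13×23.7 = 308.1.
t* = √308.1 = 17.55 min.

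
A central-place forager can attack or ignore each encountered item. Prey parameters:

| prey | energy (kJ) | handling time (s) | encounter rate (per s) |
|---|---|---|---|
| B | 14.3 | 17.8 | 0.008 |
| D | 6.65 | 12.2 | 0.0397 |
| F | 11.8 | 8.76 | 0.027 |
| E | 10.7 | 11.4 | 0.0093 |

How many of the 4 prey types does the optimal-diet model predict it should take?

4

Rank by E/h (kJ/s): F 1.35, E 0.939, B 0.803, D 0.545. Include each in turn until the next type's E/h falls below the running intake rate.
Rate on top 1: 0.2577. E: 0.939 > 0.2577 → include.
Rate on top 2: 0.3114. B: 0.803 > 0.3114 → include.
Rate on top 3: 0.3586. D: 0.545 > 0.3586 → include.
Optimal diet: F, E, B, D — 4 of 4 types.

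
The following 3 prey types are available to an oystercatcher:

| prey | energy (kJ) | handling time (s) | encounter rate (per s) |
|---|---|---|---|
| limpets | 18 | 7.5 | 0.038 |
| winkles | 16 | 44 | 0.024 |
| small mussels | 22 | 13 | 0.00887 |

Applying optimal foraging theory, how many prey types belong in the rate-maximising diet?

2

Rank by E/h (kJ/s): limpets 2.4, small mussels 1.69, winkles 0.364. Include each in turn until the next type's E/h falls below the running intake rate.
Rate on top 1: 0.5323. small mussels: 1.69 > 0.5323 → include.
Rate on top 2: 0.6278. winkles: 0.364 < 0.6278 → exclude; stop.
Optimal diet: limpets, small mussels — 2 of 3 types.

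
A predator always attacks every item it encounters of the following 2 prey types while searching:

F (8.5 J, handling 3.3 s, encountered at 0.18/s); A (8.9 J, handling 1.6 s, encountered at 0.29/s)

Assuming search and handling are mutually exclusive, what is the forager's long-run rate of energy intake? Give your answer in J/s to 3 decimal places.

R = Σλ_iE_i / (1 + Σλ_ih_i)
Numerator: 0.18×8.5 + 0.29×8.9 = 4.111
Denominator: 1 + 0.18×3.3 + 0.29×1.6 = 2.058
R = 4.111/2.058 = 1.998 J/s

1.998 J/s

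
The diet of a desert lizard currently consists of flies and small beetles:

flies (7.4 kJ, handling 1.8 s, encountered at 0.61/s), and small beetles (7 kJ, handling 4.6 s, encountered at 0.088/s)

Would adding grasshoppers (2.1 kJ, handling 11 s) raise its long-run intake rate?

Current rate: (0.61×7.4 + 0.088×7)/(1 + 0.61×1.8 + 0.088×4.6) = 2.05 kJ/s.
Profitability of grasshoppers: 2.1/11 = 0.1909 kJ/s.
Since 0.1909 < R, time spent handling grasshoppers is better spent searching.

No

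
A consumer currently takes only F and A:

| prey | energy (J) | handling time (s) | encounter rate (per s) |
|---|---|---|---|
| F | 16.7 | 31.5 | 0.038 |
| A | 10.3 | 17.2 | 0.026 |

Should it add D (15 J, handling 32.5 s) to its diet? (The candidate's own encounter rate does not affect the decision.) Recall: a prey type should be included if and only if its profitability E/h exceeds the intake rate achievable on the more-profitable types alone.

Yes

On F and A alone, R = ΣλE/(1+Σλh) = 0.9024/2.644 = 0.3413 J/s.
Profitability of D: 15/32.5 = 0.4615 J/s.
Since 0.4615 > R, including D increases the long-run rate.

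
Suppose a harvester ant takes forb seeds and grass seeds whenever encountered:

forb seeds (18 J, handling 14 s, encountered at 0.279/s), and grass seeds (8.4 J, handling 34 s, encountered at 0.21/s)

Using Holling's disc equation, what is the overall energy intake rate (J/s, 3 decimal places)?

0.563 J/s

R = (0.279×18 + 0.21×8.4) / (1 + 0.279×14 + 0.21×34) = 6.786/12.05 = 0.5633 J/s.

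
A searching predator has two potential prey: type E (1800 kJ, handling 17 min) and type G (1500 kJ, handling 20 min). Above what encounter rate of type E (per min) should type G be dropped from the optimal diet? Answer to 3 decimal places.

0.143 per min

At the threshold, the rate on type E alone equals the profitability of type G: λ·1800/(1 + λ·17) = 1500/20 = 75.
Rearranging, λ(1800 − 75×17) = 75, so λ = 75/525 = 0.1429 per min.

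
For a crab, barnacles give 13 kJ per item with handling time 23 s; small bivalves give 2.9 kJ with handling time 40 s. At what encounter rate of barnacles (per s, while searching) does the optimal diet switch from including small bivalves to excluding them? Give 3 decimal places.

The zero-one rule: include small bivalves iff E₂/h₂ > λE₁/(1+λh₁). Equality gives the switch point.
λE₁h₂ = E₂ + λE₂h₁ ⇒ λ = E₂/(E₁h₂ − E₂h₁) = 2.9/(520 − 66.7) = 0.006398 per s.

0.006 per s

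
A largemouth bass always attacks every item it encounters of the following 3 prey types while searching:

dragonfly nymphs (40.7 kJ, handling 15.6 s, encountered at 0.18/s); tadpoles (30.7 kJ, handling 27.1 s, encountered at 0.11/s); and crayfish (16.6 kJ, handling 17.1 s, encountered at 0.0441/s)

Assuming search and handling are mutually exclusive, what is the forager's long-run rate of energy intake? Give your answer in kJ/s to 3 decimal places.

Energy encountered per unit search time: 0.18×40.7 + 0.11×30.7 + 0.0441×16.6 = 11.44 kJ/s.
Handling time per unit search time: 0.18×15.6 + 0.11×27.1 + 0.0441×17.1 = 6.543.
Rate = 11.44/(1 + 6.543) = 1.516 kJ/s.

1.516 kJ/s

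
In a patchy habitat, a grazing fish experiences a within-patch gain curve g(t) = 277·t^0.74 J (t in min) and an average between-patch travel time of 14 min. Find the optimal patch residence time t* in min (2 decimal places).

39.85 min

Optimal t* satisfies g'(t*) = g(t*)/(T + t*).
g'(t) = 0.74·277·t^-0.26. Setting 0.74·277·t^-0.26 = 277·t^0.74/(14+t) gives 0.74(14+t) = t, so 0.26·t = 0.74×14.
t* = 0.74×14/0.26 = 39.85 min.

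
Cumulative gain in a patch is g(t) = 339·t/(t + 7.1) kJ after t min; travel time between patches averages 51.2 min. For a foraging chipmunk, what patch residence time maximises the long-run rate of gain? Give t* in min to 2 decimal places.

Maximise g(t)/(T+t): set derivative to zero → g'(t)(T+t) = g(t).
g'(t) = 339·7.1/(t + 7.1)². Setting 339·7.1/(t+7.1)² = 339t/[(t+7.1)(51.2+t)] gives 7.1(51.2+t) = t(t+7.1), so t² = 7.1×51.2 = 363.5.
t* = √363.5 = 19.07 min.

19.07 min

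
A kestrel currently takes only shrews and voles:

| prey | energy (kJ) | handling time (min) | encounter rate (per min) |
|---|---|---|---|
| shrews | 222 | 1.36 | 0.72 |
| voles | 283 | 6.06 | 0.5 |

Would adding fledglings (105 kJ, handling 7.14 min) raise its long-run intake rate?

On shrews and voles alone, R = ΣλE/(1+Σλh) = 301.3/5.009 = 60.16 kJ/min.
fledglings: E/h = 105/7.14 = 14.71 kJ/min.
Since 14.71 < R, time spent handling fledglings is better spent searching.

No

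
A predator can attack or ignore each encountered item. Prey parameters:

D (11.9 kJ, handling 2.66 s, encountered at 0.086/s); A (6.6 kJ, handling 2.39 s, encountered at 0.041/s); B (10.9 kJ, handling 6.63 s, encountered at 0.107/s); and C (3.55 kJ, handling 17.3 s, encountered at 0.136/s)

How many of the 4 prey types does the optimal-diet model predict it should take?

Rank by E/h (kJ/s): D 4.47, A 2.76, B 1.64, C 0.205. Include each in turn until the next type's E/h falls below the running intake rate.
Rate on top 1: 0.8329. A: 2.76 > 0.8329 → include.
Rate on top 2: 0.9753. B: 1.64 > 0.9753 → include.
Rate on top 3: 1.208. C: 0.205 < 1.208 → exclude; stop.
Optimal diet: D, A, B — 3 of 4 types.

3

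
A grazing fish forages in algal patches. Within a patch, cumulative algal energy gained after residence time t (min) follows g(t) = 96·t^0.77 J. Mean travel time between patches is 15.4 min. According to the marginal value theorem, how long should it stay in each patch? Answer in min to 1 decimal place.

By the marginal value theorem, leave when the instantaneous gain rate g'(t) equals the habitat-wide average g(t)/(T + t).
g'(t) = 0.77·96·t^-0.23. Setting 0.77·96·t^-0.23 = 96·t^0.77/(15.4+t) gives 0.77(15.4+t) = t, so 0.23·t = 0.77×15.4.
t* = 0.77×15.4/0.23 = 51.56 min.

51.6 min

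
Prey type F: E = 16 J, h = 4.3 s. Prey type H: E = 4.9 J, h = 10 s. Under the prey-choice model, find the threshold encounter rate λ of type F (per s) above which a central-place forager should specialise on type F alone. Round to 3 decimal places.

0.035 per s

At the threshold, the rate on type F alone equals the profitability of type H: λ·16/(1 + λ·4.3) = 4.9/10 = 0.49.
Rearranging, λ(16 − 0.49×4.3) = 0.49, so λ = 0.49/13.89 = 0.03527 per s.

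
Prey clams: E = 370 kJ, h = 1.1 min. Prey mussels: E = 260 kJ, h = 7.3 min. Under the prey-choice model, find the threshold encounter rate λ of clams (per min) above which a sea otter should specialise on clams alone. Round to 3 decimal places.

Drop mussels once their profitability E₂/h₂ falls below the rate achievable on clams alone: E₂/h₂ = λE₁/(1 + λh₁).
Solve for λ: λE₁h₂ = E₂(1 + λh₁) → λ(E₁h₂ − E₂h₁) = E₂ → λ = E₂/(E₁h₂ − E₂h₁).
λ = 260/(370×7.3 − 260×1.1) = 260/2415 = 0.1077 per min.

0.108 per min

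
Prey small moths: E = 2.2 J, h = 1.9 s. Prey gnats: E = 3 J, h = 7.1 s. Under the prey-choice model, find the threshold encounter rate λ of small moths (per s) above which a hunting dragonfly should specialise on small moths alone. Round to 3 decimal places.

At the threshold, the rate on small moths alone equals the profitability of gnats: λ·2.2/(1 + λ·1.9) = 3/7.1 = 0.4225.
Rearranging, λ(2.2 − 0.4225×1.9) = 0.4225, so λ = 0.4225/1.397 = 0.3024 per s.

0.302 per s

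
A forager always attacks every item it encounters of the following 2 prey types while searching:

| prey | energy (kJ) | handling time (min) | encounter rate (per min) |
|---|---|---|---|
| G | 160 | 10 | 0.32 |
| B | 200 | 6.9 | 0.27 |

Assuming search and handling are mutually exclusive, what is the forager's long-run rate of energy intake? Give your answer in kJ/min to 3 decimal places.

R = (0.32×160 + 0.27×200) / (1 + 0.32×10 + 0.27×6.9) = 105.2/6.063 = 17.35 kJ/min.

17.351 kJ/min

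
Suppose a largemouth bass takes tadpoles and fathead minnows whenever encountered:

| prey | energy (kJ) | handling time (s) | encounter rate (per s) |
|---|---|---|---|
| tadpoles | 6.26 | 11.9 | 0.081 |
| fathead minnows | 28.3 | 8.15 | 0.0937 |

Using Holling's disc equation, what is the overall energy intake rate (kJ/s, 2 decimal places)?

R = (0.081×6.26 + 0.0937×28.3) / (1 + 0.081×11.9 + 0.0937×8.15) = 3.159/2.728 = 1.158 kJ/s.

1.16 kJ/s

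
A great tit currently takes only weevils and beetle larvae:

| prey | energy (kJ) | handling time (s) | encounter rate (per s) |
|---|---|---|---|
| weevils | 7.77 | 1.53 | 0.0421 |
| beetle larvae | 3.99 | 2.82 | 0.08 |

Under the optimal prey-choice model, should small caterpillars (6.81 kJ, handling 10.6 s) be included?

Intake rate on the current diet: R = (0.0421×7.77 + 0.08×3.99) / (1 + 0.0421×1.53 + 0.08×2.82) = 0.6463/1.29 = 0.501 kJ/s.
Profitability of small caterpillars: 6.81/10.6 = 0.6425 kJ/s.
0.6425 > 0.501, so adding small caterpillars raises the average — include it.

Yes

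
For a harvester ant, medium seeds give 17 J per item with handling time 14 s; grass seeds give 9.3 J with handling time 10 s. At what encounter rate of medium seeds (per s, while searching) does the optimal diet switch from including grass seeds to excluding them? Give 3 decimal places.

Drop grass seeds once their profitability E₂/h₂ falls below the rate achievable on medium seeds alone: E₂/h₂ = λE₁/(1 + λh₁).
Solve for λ: λE₁h₂ = E₂(1 + λh₁) → λ(E₁h₂ − E₂h₁) = E₂ → λ = E₂/(E₁h₂ − E₂h₁).
λ = 9.3/(17×10 − 9.3×14) = 9.3/39.8 = 0.2337 per s.

0.234 per s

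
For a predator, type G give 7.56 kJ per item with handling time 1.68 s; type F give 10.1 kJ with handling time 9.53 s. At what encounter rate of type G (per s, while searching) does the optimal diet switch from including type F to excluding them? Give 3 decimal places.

The zero-one rule: include type F iff E₂/h₂ > λE₁/(1+λh₁). Equality gives the switch point.
λE₁h₂ = E₂ + λE₂h₁ ⇒ λ = E₂/(E₁h₂ − E₂h₁) = 10.1/(72.05 − 16.97) = 0.1834 per s.

0.183 per s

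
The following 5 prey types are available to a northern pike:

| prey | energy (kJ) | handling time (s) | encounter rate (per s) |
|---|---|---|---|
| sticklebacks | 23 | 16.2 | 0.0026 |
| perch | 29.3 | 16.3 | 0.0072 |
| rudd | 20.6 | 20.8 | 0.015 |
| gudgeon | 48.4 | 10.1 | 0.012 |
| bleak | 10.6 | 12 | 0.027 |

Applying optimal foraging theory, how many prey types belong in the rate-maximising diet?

Rank by E/h (kJ/s): gudgeon 4.79, perch 1.8, sticklebacks 1.42, rudd 0.99, bleak 0.883. Include each in turn until the next type's E/h falls below the running intake rate.
Rate on top 1: 0.518. perch: 1.8 > 0.518 → include.
Rate on top 2: 0.6393. sticklebacks: 1.42 > 0.6393 → include.
Rate on top 3: 0.6649. rudd: 0.99 > 0.6649 → include.
Rate on top 4: 0.7287. bleak: 0.883 > 0.7287 → include.
Optimal diet: gudgeon, perch, sticklebacks, rudd, bleak — 5 of 5 types.

5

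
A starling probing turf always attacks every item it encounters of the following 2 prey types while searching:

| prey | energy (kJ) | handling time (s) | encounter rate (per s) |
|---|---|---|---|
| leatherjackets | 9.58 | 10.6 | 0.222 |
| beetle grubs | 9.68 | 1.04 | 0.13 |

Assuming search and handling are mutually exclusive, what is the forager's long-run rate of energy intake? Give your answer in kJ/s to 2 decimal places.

0.97 kJ/s

Energy encountered per unit search time: 0.222×9.58 + 0.13×9.68 = 3.385 kJ/s.
Handling time per unit search time: 0.222×10.6 + 0.13×1.04 = 2.488.
Rate = 3.385/(1 + 2.488) = 0.9704 kJ/s.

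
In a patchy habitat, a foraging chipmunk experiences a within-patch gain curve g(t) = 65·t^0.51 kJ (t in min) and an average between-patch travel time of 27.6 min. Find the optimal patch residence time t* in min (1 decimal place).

28.7 min

By the marginal value theorem, leave when the instantaneous gain rate g'(t) equals the habitat-wide average g(t)/(T + t).
g'(t) = 0.51·65·t^-0.49. Setting 0.51·65·t^-0.49 = 65·t^0.51/(27.6+t) gives 0.51(27.6+t) = t, so 0.49·t = 0.51×27.6.
t* = 0.51×27.6/0.49 = 28.73 min.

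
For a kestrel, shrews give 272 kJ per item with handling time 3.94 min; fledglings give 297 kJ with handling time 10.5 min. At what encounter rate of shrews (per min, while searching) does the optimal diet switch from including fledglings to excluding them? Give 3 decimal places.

0.176 per min

Drop fledglings once their profitability E₂/h₂ falls below the rate achievable on shrews alone: E₂/h₂ = λE₁/(1 + λh₁).
Solve for λ: λE₁h₂ = E₂(1 + λh₁) → λ(E₁h₂ − E₂h₁) = E₂ → λ = E₂/(E₁h₂ − E₂h₁).
λ = 297/(272×10.5 − 297×3.94) = 297/1686 = 0.1762 per min.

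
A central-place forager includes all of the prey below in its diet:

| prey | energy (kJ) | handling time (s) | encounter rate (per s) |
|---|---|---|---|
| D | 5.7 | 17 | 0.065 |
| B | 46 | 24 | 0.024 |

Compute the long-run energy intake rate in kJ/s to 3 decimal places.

0.550 kJ/s

R = (0.065×5.7 + 0.024×46) / (1 + 0.065×17 + 0.024×24) = 1.475/2.681 = 0.55 kJ/s.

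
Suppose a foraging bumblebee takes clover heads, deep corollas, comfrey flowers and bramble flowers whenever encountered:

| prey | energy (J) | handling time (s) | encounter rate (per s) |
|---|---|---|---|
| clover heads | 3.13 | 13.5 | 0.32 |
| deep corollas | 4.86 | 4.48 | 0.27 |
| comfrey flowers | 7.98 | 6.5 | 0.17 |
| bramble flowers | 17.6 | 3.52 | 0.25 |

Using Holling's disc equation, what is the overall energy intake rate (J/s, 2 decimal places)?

0.95 J/s

R = (0.32×3.13 + 0.27×4.86 + 0.17×7.98 + 0.25×17.6) / (1 + 0.32×13.5 + 0.27×4.48 + 0.17×6.5 + 0.25×3.52) = 8.07/8.515 = 0.9478 J/s.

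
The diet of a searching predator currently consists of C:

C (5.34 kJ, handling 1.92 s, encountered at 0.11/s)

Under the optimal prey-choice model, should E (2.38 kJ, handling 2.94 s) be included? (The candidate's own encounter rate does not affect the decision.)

Intake rate on the current diet: R = (0.11×5.34) / (1 + 0.11×1.92) = 0.5874/1.211 = 0.485 kJ/s.
Profitability of E: 2.38/2.94 = 0.8095 kJ/s.
Since 0.8095 > R, including E increases the long-run rate.

Yes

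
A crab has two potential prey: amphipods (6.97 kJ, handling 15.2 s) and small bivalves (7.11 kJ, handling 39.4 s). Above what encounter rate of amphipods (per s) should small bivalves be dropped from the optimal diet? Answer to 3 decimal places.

0.043 per s

The zero-one rule: include small bivalves iff E₂/h₂ > λE₁/(1+λh₁). Equality gives the switch point.
λE₁h₂ = E₂ + λE₂h₁ ⇒ λ = E₂/(E₁h₂ − E₂h₁) = 7.11/(274.6 − 108.1) = 0.04269 per s.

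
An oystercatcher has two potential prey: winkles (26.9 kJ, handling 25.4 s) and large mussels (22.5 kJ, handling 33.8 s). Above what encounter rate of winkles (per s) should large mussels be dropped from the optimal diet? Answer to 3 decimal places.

Drop large mussels once their profitability E₂/h₂ falls below the rate achievable on winkles alone: E₂/h₂ = λE₁/(1 + λh₁).
Solve for λ: λE₁h₂ = E₂(1 + λh₁) → λ(E₁h₂ − E₂h₁) = E₂ → λ = E₂/(E₁h₂ − E₂h₁).
λ = 22.5/(26.9×33.8 − 22.5×25.4) = 22.5/337.7 = 0.06662 per s.

0.067 per s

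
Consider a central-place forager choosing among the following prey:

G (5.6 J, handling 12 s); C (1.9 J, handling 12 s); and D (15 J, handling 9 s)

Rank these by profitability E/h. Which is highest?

In descending order of E/h:
D: 15/9 = 1.67 J/s
G: 5.6/12 = 0.467 J/s
C: 1.9/12 = 0.158 J/s

D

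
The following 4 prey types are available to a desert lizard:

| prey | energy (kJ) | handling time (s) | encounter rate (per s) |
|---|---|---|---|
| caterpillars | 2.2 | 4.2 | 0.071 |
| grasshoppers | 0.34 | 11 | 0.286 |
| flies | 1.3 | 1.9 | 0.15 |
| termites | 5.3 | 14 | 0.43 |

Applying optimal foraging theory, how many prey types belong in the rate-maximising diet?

3

Profitabilities (E/h, kJ/s): flies 0.684, caterpillars 0.524, termites 0.379, grasshoppers 0.0309. Add prey in this order while the next type's profitability exceeds the intake rate on those already taken.
Rate on top 1: 0.1518. caterpillars: 0.524 > 0.1518 → include.
Rate on top 2: 0.2218. termites: 0.379 > 0.2218 → include.
Rate on top 3: 0.3459. grasshoppers: 0.0309 < 0.3459 → exclude; stop.
Optimal diet: flies, caterpillars, termites — 3 of 4 types.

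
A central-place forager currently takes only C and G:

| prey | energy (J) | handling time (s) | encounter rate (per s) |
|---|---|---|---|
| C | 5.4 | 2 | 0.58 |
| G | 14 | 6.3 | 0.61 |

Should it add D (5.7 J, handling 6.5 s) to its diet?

No

Intake rate on the current diet: R = (0.58×5.4 + 0.61×14) / (1 + 0.58×2 + 0.61×6.3) = 11.67/6.003 = 1.944 J/s.
Profitability of D: 5.7/6.5 = 0.8769 J/s.
Since 0.8769 < R, time spent handling D is better spent searching.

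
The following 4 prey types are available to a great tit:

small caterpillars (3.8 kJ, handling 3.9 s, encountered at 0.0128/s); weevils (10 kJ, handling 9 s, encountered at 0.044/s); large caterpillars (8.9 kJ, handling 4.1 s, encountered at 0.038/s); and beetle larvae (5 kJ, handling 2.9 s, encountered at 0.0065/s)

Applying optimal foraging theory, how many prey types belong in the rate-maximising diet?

E/h in descending order: large caterpillars 2.17, beetle larvae 1.72, weevils 1.11, small caterpillars 0.974 kJ/s. The optimal diet is the largest prefix of this list for which every included type satisfies E_i/h_i > R on the types above it.
Rate on top 1: 0.2926. beetle larvae: 1.72 > 0.2926 → include.
Rate on top 2: 0.3156. weevils: 1.11 > 0.3156 → include.
Rate on top 3: 0.5162. small caterpillars: 0.974 > 0.5162 → include.
Optimal diet: large caterpillars, beetle larvae, weevils, small caterpillars — 4 of 4 types.

4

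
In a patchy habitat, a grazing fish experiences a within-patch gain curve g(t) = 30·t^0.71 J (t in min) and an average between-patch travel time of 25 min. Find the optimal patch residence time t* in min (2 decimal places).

Optimal t* satisfies g'(t*) = g(t*)/(T + t*).
g'(t) = 0.71·30·t^-0.29. Setting 0.71·30·t^-0.29 = 30·t^0.71/(25+t) gives 0.71(25+t) = t, so 0.29·t = 0.71×25.
t* = 0.71×25/0.29 = 61.21 min.

61.21 min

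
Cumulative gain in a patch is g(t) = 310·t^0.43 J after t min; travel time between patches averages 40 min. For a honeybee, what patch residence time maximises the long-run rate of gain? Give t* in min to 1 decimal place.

By the marginal value theorem, leave when the instantaneous gain rate g'(t) equals the habitat-wide average g(t)/(T + t).
g'(t) = 0.43·310·t^-0.57. Setting 0.43·310·t^-0.57 = 310·t^0.43/(40+t) gives 0.43(40+t) = t, so 0.57·t = 0.43×40.
t* = 0.43×40/0.57 = 30.18 min.

30.2 min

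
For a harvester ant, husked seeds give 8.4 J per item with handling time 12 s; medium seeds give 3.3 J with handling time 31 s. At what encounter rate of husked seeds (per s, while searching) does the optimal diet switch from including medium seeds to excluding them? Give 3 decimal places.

0.015 per s

At the threshold, the rate on husked seeds alone equals the profitability of medium seeds: λ·8.4/(1 + λ·12) = 3.3/31 = 0.1065.
Rearranging, λ(8.4 − 0.1065×12) = 0.1065, so λ = 0.1065/7.123 = 0.01495 per s.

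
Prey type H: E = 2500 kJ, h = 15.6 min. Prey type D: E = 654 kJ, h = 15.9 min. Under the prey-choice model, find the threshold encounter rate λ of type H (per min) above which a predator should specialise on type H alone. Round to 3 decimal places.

0.022 per min

At the threshold, the rate on type H alone equals the profitability of type D: λ·2500/(1 + λ·15.6) = 654/15.9 = 41.13.
Rearranging, λ(2500 − 41.13×15.6) = 41.13, so λ = 41.13/1858 = 0.02213 per min.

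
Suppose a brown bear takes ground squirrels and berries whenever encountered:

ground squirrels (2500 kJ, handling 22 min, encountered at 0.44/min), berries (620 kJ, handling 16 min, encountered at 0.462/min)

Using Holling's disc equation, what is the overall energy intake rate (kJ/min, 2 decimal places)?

76.72 kJ/min

R = Σλ_iE_i / (1 + Σλ_ih_i)
Numerator: 0.44×2500 + 0.462×620 = 1386
Denominator: 1 + 0.44×22 + 0.462×16 = 18.07
R = 1386/18.07 = 76.72 kJ/min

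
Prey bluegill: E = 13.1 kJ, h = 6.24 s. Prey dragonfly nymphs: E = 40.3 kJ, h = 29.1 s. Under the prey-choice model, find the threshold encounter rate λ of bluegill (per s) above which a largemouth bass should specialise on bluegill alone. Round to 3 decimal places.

Drop dragonfly nymphs once their profitability E₂/h₂ falls below the rate achievable on bluegill alone: E₂/h₂ = λE₁/(1 + λh₁).
Solve for λ: λE₁h₂ = E₂(1 + λh₁) → λ(E₁h₂ − E₂h₁) = E₂ → λ = E₂/(E₁h₂ − E₂h₁).
λ = 40.3/(13.1×29.1 − 40.3×6.24) = 40.3/129.7 = 0.3106 per s.

0.311 per s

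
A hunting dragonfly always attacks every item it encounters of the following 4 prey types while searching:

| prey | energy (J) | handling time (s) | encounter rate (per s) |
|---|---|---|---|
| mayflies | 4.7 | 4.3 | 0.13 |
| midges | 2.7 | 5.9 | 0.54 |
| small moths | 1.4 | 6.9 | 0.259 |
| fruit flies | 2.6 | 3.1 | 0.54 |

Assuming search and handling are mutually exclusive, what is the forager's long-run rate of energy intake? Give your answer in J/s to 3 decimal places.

0.467 J/s

R = Σλ_iE_i / (1 + Σλ_ih_i)
Numerator: 0.13×4.7 + 0.54×2.7 + 0.259×1.4 + 0.54×2.6 = 3.836
Denominator: 1 + 0.13×4.3 + 0.54×5.9 + 0.259×6.9 + 0.54×3.1 = 8.206
R = 3.836/8.206 = 0.4674 J/s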